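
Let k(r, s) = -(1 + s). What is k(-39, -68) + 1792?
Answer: 1859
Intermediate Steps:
k(r, s) = -1 - s
k(-39, -68) + 1792 = (-1 - 1*(-68)) + 1792 = (-1 + 68) + 1792 = 67 + 1792 = 1859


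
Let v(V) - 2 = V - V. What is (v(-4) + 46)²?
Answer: 2304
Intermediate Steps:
v(V) = 2 (v(V) = 2 + (V - V) = 2 + 0 = 2)
(v(-4) + 46)² = (2 + 46)² = 48² = 2304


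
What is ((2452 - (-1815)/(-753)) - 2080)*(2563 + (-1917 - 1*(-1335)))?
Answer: 183771427/251 ≈ 7.3216e+5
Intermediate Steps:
((2452 - (-1815)/(-753)) - 2080)*(2563 + (-1917 - 1*(-1335))) = ((2452 - (-1815)*(-1)/753) - 2080)*(2563 + (-1917 + 1335)) = ((2452 - 1*605/251) - 2080)*(2563 - 582) = ((2452 - 605/251) - 2080)*1981 = (614847/251 - 2080)*1981 = (92767/251)*1981 = 183771427/251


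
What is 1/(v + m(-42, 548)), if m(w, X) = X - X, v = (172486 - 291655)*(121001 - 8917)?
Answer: -1/13356938196 ≈ -7.4867e-11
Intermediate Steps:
v = -13356938196 (v = -119169*112084 = -13356938196)
m(w, X) = 0
1/(v + m(-42, 548)) = 1/(-13356938196 + 0) = 1/(-13356938196) = -1/13356938196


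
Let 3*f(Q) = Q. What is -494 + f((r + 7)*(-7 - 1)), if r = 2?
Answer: -518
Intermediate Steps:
f(Q) = Q/3
-494 + f((r + 7)*(-7 - 1)) = -494 + ((2 + 7)*(-7 - 1))/3 = -494 + (9*(-8))/3 = -494 + (⅓)*(-72) = -494 - 24 = -518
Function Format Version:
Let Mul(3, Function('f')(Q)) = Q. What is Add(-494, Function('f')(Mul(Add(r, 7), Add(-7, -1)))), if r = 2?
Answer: -518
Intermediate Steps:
Function('f')(Q) = Mul(Rational(1, 3), Q)
Add(-494, Function('f')(Mul(Add(r, 7), Add(-7, -1)))) = Add(-494, Mul(Rational(1, 3), Mul(Add(2, 7), Add(-7, -1)))) = Add(-494, Mul(Rational(1, 3), Mul(9, -8))) = Add(-494, Mul(Rational(1, 3), -72)) = Add(-494, -24) = -518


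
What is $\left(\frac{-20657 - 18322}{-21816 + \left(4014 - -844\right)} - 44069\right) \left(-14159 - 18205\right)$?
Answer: $\frac{198238286826}{139} \approx 1.4262 \cdot 10^{9}$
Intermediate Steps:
$\left(\frac{-20657 - 18322}{-21816 + \left(4014 - -844\right)} - 44069\right) \left(-14159 - 18205\right) = \left(- \frac{38979}{-21816 + \left(4014 + 844\right)} - 44069\right) \left(-32364\right) = \left(- \frac{38979}{-21816 + 4858} - 44069\right) \left(-32364\right) = \left(- \frac{38979}{-16958} - 44069\right) \left(-32364\right) = \left(\left(-38979\right) \left(- \frac{1}{16958}\right) - 44069\right) \left(-32364\right) = \left(\frac{639}{278} - 44069\right) \left(-32364\right) = \left(- \frac{12250543}{278}\right) \left(-32364\right) = \frac{198238286826}{139}$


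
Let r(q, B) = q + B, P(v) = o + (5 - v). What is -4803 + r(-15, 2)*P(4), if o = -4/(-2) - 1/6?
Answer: -29039/6 ≈ -4839.8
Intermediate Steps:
o = 11/6 (o = -4*(-½) - 1*⅙ = 2 - ⅙ = 11/6 ≈ 1.8333)
P(v) = 41/6 - v (P(v) = 11/6 + (5 - v) = 41/6 - v)
r(q, B) = B + q
-4803 + r(-15, 2)*P(4) = -4803 + (2 - 15)*(41/6 - 1*4) = -4803 - 13*(41/6 - 4) = -4803 - 13*17/6 = -4803 - 221/6 = -29039/6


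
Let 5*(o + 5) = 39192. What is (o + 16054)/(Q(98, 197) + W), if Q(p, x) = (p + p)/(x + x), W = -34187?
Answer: -23529089/33673705 ≈ -0.69874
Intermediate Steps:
o = 39167/5 (o = -5 + (⅕)*39192 = -5 + 39192/5 = 39167/5 ≈ 7833.4)
Q(p, x) = p/x (Q(p, x) = (2*p)/((2*x)) = (2*p)*(1/(2*x)) = p/x)
(o + 16054)/(Q(98, 197) + W) = (39167/5 + 16054)/(98/197 - 34187) = 119437/(5*(98*(1/197) - 34187)) = 119437/(5*(98/197 - 34187)) = 119437/(5*(-6734741/197)) = (119437/5)*(-197/6734741) = -23529089/33673705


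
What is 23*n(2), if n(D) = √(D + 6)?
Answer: 46*√2 ≈ 65.054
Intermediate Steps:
n(D) = √(6 + D)
23*n(2) = 23*√(6 + 2) = 23*√8 = 23*(2*√2) = 46*√2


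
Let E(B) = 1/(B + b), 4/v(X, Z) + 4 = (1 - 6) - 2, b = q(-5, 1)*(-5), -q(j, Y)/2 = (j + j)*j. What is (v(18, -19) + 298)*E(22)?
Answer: 1637/2871 ≈ 0.57018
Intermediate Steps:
q(j, Y) = -4*j² (q(j, Y) = -2*(j + j)*j = -2*2*j*j = -4*j²)
b = 500 (b = -4*(-5)²*(-5) = -4*25*(-5) = -100*(-5) = 500)
v(X, Z) = -4/11 (v(X, Z) = 4/(-4 + ((1 - 6) - 2)) = 4/(-4 + (-5 - 2)) = 4/(-4 - 7) = 4/(-11) = 4*(-1/11) = -4/11)
E(B) = 1/(500 + B) (E(B) = 1/(B + 500) = 1/(500 + B))
(v(18, -19) + 298)*E(22) = (-4/11 + 298)/(500 + 22) = (3274/11)/522 = (3274/11)*(1/522) = 1637/2871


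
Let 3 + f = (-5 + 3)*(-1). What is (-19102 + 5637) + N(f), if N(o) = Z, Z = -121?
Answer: -13586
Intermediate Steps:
f = -1 (f = -3 + (-5 + 3)*(-1) = -3 - 2*(-1) = -3 + 2 = -1)
N(o) = -121
(-19102 + 5637) + N(f) = (-19102 + 5637) - 121 = -13465 - 121 = -13586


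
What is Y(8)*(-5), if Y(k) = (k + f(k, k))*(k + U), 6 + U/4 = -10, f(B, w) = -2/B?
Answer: 2170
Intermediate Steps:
U = -64 (U = -24 + 4*(-10) = -24 - 40 = -64)
Y(k) = (-64 + k)*(k - 2/k) (Y(k) = (k - 2/k)*(k - 64) = (k - 2/k)*(-64 + k) = (-64 + k)*(k - 2/k))
Y(8)*(-5) = (-2 + 8² - 64*8 + 128/8)*(-5) = (-2 + 64 - 512 + 128*(⅛))*(-5) = (-2 + 64 - 512 + 16)*(-5) = -434*(-5) = 2170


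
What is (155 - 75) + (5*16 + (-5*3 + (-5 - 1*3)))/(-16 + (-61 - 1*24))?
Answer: 8023/101 ≈ 79.436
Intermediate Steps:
(155 - 75) + (5*16 + (-5*3 + (-5 - 1*3)))/(-16 + (-61 - 1*24)) = 80 + (80 + (-15 + (-5 - 3)))/(-16 + (-61 - 24)) = 80 + (80 + (-15 - 8))/(-16 - 85) = 80 + (80 - 23)/(-101) = 80 + 57*(-1/101) = 80 - 57/101 = 8023/101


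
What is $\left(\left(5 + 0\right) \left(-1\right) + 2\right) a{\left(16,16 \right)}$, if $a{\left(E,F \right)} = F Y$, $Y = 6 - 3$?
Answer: $-144$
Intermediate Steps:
$Y = 3$
$a{\left(E,F \right)} = 3 F$ ($a{\left(E,F \right)} = F 3 = 3 F$)
$\left(\left(5 + 0\right) \left(-1\right) + 2\right) a{\left(16,16 \right)} = \left(\left(5 + 0\right) \left(-1\right) + 2\right) 3 \cdot 16 = \left(5 \left(-1\right) + 2\right) 48 = \left(-5 + 2\right) 48 = \left(-3\right) 48 = -144$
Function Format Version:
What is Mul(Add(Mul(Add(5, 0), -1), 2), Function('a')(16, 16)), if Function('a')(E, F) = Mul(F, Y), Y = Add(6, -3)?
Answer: -144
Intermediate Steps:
Y = 3
Function('a')(E, F) = Mul(3, F) (Function('a')(E, F) = Mul(F, 3) = Mul(3, F))
Mul(Add(Mul(Add(5, 0), -1), 2), Function('a')(16, 16)) = Mul(Add(Mul(Add(5, 0), -1), 2), Mul(3, 16)) = Mul(Add(Mul(5, -1), 2), 48) = Mul(Add(-5, 2), 48) = Mul(-3, 48) = -144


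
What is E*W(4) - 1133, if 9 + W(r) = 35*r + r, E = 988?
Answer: 132247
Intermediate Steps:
W(r) = -9 + 36*r (W(r) = -9 + (35*r + r) = -9 + 36*r)
E*W(4) - 1133 = 988*(-9 + 36*4) - 1133 = 988*(-9 + 144) - 1133 = 988*135 - 1133 = 133380 - 1133 = 132247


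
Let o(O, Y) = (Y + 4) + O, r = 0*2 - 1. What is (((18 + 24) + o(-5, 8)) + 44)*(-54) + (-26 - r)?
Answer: -5047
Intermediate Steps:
r = -1 (r = 0 - 1 = -1)
o(O, Y) = 4 + O + Y (o(O, Y) = (4 + Y) + O = 4 + O + Y)
(((18 + 24) + o(-5, 8)) + 44)*(-54) + (-26 - r) = (((18 + 24) + (4 - 5 + 8)) + 44)*(-54) + (-26 - 1*(-1)) = ((42 + 7) + 44)*(-54) + (-26 + 1) = (49 + 44)*(-54) - 25 = 93*(-54) - 25 = -5022 - 25 = -5047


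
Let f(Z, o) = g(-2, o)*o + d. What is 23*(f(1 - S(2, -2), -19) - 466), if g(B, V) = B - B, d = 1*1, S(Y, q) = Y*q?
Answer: -10695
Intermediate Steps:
d = 1
g(B, V) = 0
f(Z, o) = 1 (f(Z, o) = 0*o + 1 = 0 + 1 = 1)
23*(f(1 - S(2, -2), -19) - 466) = 23*(1 - 466) = 23*(-465) = -10695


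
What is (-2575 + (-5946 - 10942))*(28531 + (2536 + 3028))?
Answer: -663590985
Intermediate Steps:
(-2575 + (-5946 - 10942))*(28531 + (2536 + 3028)) = (-2575 - 16888)*(28531 + 5564) = -19463*34095 = -663590985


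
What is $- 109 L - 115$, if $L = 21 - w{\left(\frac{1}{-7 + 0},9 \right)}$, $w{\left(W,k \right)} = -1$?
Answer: $-2513$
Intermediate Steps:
$L = 22$ ($L = 21 - -1 = 21 + 1 = 22$)
$- 109 L - 115 = \left(-109\right) 22 - 115 = -2398 - 115 = -2513$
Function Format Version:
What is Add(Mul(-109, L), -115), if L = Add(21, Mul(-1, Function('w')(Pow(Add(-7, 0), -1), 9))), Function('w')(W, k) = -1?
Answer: -2513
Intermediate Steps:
L = 22 (L = Add(21, Mul(-1, -1)) = Add(21, 1) = 22)
Add(Mul(-109, L), -115) = Add(Mul(-109, 22), -115) = Add(-2398, -115) = -2513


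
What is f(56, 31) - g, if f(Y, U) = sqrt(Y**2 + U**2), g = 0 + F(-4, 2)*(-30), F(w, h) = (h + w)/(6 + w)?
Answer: -30 + sqrt(4097) ≈ 34.008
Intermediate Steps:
F(w, h) = (h + w)/(6 + w)
g = 30 (g = 0 + ((2 - 4)/(6 - 4))*(-30) = 0 + (-2/2)*(-30) = 0 + ((1/2)*(-2))*(-30) = 0 - 1*(-30) = 0 + 30 = 30)
f(Y, U) = sqrt(U**2 + Y**2)
f(56, 31) - g = sqrt(31**2 + 56**2) - 1*30 = sqrt(961 + 3136) - 30 = sqrt(4097) - 30 = -30 + sqrt(4097)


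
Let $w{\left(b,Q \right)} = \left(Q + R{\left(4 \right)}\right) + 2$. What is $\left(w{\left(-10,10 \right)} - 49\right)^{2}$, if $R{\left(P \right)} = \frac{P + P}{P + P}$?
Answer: $1296$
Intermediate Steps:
$R{\left(P \right)} = 1$ ($R{\left(P \right)} = \frac{2 P}{2 P} = 2 P \frac{1}{2 P} = 1$)
$w{\left(b,Q \right)} = 3 + Q$ ($w{\left(b,Q \right)} = \left(Q + 1\right) + 2 = \left(1 + Q\right) + 2 = 3 + Q$)
$\left(w{\left(-10,10 \right)} - 49\right)^{2} = \left(\left(3 + 10\right) - 49\right)^{2} = \left(13 - 49\right)^{2} = \left(-36\right)^{2} = 1296$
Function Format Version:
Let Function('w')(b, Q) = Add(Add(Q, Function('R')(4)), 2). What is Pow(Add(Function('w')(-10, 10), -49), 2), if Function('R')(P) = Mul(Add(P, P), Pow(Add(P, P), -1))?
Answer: 1296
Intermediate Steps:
Function('R')(P) = 1 (Function('R')(P) = Mul(Mul(2, P), Pow(Mul(2, P), -1)) = Mul(Mul(2, P), Mul(Rational(1, 2), Pow(P, -1))) = 1)
Function('w')(b, Q) = Add(3, Q) (Function('w')(b, Q) = Add(Add(Q, 1), 2) = Add(Add(1, Q), 2) = Add(3, Q))
Pow(Add(Function('w')(-10, 10), -49), 2) = Pow(Add(Add(3, 10), -49), 2) = Pow(Add(13, -49), 2) = Pow(-36, 2) = 1296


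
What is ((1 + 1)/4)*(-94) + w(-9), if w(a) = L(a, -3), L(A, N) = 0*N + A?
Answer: -56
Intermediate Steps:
L(A, N) = A (L(A, N) = 0 + A = A)
w(a) = a
((1 + 1)/4)*(-94) + w(-9) = ((1 + 1)/4)*(-94) - 9 = ((¼)*2)*(-94) - 9 = (½)*(-94) - 9 = -47 - 9 = -56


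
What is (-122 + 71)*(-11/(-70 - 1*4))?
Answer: -561/74 ≈ -7.5811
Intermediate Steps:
(-122 + 71)*(-11/(-70 - 1*4)) = -(-561)/(-70 - 4) = -(-561)/(-74) = -(-561)*(-1)/74 = -51*11/74 = -561/74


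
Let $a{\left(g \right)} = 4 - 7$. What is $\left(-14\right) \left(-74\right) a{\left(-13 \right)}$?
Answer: $-3108$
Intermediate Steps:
$a{\left(g \right)} = -3$
$\left(-14\right) \left(-74\right) a{\left(-13 \right)} = \left(-14\right) \left(-74\right) \left(-3\right) = 1036 \left(-3\right) = -3108$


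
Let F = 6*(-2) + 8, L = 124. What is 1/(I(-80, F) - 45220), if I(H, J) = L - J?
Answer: -1/45092 ≈ -2.2177e-5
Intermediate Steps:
F = -4 (F = -12 + 8 = -4)
I(H, J) = 124 - J
1/(I(-80, F) - 45220) = 1/((124 - 1*(-4)) - 45220) = 1/((124 + 4) - 45220) = 1/(128 - 45220) = 1/(-45092) = -1/45092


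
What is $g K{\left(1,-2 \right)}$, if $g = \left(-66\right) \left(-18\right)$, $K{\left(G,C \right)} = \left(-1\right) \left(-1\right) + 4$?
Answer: $5940$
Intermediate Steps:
$K{\left(G,C \right)} = 5$ ($K{\left(G,C \right)} = 1 + 4 = 5$)
$g = 1188$
$g K{\left(1,-2 \right)} = 1188 \cdot 5 = 5940$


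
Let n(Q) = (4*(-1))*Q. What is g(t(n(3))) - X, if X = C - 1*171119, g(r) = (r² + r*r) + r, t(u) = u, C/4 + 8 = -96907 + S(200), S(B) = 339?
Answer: 557699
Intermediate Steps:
n(Q) = -4*Q
C = -386304 (C = -32 + 4*(-96907 + 339) = -32 + 4*(-96568) = -32 - 386272 = -386304)
g(r) = r + 2*r² (g(r) = (r² + r²) + r = 2*r² + r = r + 2*r²)
X = -557423 (X = -386304 - 1*171119 = -386304 - 171119 = -557423)
g(t(n(3))) - X = (-4*3)*(1 + 2*(-4*3)) - 1*(-557423) = -12*(1 + 2*(-12)) + 557423 = -12*(1 - 24) + 557423 = -12*(-23) + 557423 = 276 + 557423 = 557699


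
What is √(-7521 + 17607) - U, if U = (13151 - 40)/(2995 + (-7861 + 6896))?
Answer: -1873/290 + 41*√6 ≈ 93.970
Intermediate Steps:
U = 1873/290 (U = 13111/(2995 - 965) = 13111/2030 = 13111*(1/2030) = 1873/290 ≈ 6.4586)
√(-7521 + 17607) - U = √(-7521 + 17607) - 1*1873/290 = √10086 - 1873/290 = 41*√6 - 1873/290 = -1873/290 + 41*√6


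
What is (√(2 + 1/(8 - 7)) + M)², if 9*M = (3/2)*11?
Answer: 229/36 + 11*√3/3 ≈ 12.712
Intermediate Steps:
M = 11/6 (M = ((3/2)*11)/9 = (⅑)*(33/2) = 11/6 ≈ 1.8333)
(√(2 + 1/(8 - 7)) + M)² = (√(2 + 1/(8 - 7)) + 11/6)² = (√(2 + 1/1) + 11/6)² = (√(2 + 1) + 11/6)² = (√3 + 11/6)² = (11/6 + √3)²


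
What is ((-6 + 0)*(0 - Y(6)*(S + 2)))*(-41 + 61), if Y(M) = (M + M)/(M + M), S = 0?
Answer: 240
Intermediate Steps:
Y(M) = 1 (Y(M) = (2*M)/((2*M)) = (2*M)*(1/(2*M)) = 1)
((-6 + 0)*(0 - Y(6)*(S + 2)))*(-41 + 61) = ((-6 + 0)*(0 - (0 + 2)))*(-41 + 61) = -6*(0 - 2)*20 = -6*(-2)*20 = 12*20 = 240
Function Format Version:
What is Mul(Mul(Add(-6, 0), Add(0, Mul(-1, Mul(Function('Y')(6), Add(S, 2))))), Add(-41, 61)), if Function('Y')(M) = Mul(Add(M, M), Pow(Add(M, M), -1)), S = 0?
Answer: 240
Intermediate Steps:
Function('Y')(M) = 1 (Function('Y')(M) = Mul(Mul(2, M), Pow(Mul(2, M), -1)) = Mul(Mul(2, M), Mul(Rational(1, 2), Pow(M, -1))) = 1)
Mul(Mul(Add(-6, 0), Add(0, Mul(-1, Mul(Function('Y')(6), Add(S, 2))))), Add(-41, 61)) = Mul(Mul(Add(-6, 0), Add(0, Mul(-1, Mul(1, Add(0, 2))))), Add(-41, 61)) = Mul(Mul(-6, Add(0, Mul(-1, Mul(1, 2)))), 20) = Mul(Mul(-6, Add(0, Mul(-1, 2))), 20) = Mul(Mul(-6, Add(0, -2)), 20) = Mul(Mul(-6, -2), 20) = Mul(12, 20) = 240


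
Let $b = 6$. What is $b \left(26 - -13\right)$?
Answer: $234$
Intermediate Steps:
$b \left(26 - -13\right) = 6 \left(26 - -13\right) = 6 \left(26 + 13\right) = 6 \cdot 39 = 234$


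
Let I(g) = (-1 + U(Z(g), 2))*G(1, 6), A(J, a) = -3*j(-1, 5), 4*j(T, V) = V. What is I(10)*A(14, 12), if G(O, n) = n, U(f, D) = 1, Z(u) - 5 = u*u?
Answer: 0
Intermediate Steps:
j(T, V) = V/4
Z(u) = 5 + u² (Z(u) = 5 + u*u = 5 + u²)
A(J, a) = -15/4 (A(J, a) = -3*5/4 = -15/4)
I(g) = 0 (I(g) = (-1 + 1)*6 = 0*6 = 0)
I(10)*A(14, 12) = 0*(-15/4) = 0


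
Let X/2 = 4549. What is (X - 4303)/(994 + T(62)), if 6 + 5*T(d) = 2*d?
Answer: 23975/5088 ≈ 4.7121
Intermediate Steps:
X = 9098 (X = 2*4549 = 9098)
T(d) = -6/5 + 2*d/5 (T(d) = -6/5 + (2*d)/5 = -6/5 + 2*d/5)
(X - 4303)/(994 + T(62)) = (9098 - 4303)/(994 + (-6/5 + (⅖)*62)) = 4795/(994 + (-6/5 + 124/5)) = 4795/(994 + 118/5) = 4795/(5088/5) = 4795*(5/5088) = 23975/5088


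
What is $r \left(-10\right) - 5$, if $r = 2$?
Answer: $-25$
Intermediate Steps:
$r \left(-10\right) - 5 = 2 \left(-10\right) - 5 = -20 - 5 = -25$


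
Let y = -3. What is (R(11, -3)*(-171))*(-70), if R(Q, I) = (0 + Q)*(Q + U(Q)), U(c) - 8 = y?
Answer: 2106720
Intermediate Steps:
U(c) = 5 (U(c) = 8 - 3 = 5)
R(Q, I) = Q*(5 + Q) (R(Q, I) = (0 + Q)*(Q + 5) = Q*(5 + Q))
(R(11, -3)*(-171))*(-70) = ((11*(5 + 11))*(-171))*(-70) = ((11*16)*(-171))*(-70) = (176*(-171))*(-70) = -30096*(-70) = 2106720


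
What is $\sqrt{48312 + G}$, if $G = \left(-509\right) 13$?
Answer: $\sqrt{41695} \approx 204.19$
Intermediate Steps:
$G = -6617$
$\sqrt{48312 + G} = \sqrt{48312 - 6617} = \sqrt{41695}$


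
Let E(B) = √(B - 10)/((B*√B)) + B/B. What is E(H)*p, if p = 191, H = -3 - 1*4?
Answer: 191 - 191*√119/49 ≈ 148.48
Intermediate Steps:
H = -7 (H = -3 - 4 = -7)
E(B) = 1 + √(-10 + B)/B^(3/2) (E(B) = √(-10 + B)/(B^(3/2)) + 1 = √(-10 + B)/B^(3/2) + 1 = 1 + √(-10 + B)/B^(3/2))
E(H)*p = (1 + √(-10 - 7)/(-7)^(3/2))*191 = (1 + (I*√7/49)*√(-17))*191 = (1 + (I*√7/49)*(I*√17))*191 = (1 - √119/49)*191 = 191 - 191*√119/49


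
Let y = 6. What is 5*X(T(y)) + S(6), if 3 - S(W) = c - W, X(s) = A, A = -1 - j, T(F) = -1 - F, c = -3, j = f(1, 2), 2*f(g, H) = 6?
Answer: -8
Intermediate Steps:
f(g, H) = 3 (f(g, H) = (½)*6 = 3)
j = 3
A = -4 (A = -1 - 1*3 = -1 - 3 = -4)
X(s) = -4
S(W) = 6 + W (S(W) = 3 - (-3 - W) = 3 + (3 + W) = 6 + W)
5*X(T(y)) + S(6) = 5*(-4) + (6 + 6) = -20 + 12 = -8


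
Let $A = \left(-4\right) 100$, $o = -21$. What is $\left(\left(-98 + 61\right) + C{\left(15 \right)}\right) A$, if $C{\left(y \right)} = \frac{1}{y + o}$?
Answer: $\frac{44600}{3} \approx 14867.0$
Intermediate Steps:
$C{\left(y \right)} = \frac{1}{-21 + y}$ ($C{\left(y \right)} = \frac{1}{y - 21} = \frac{1}{-21 + y}$)
$A = -400$
$\left(\left(-98 + 61\right) + C{\left(15 \right)}\right) A = \left(\left(-98 + 61\right) + \frac{1}{-21 + 15}\right) \left(-400\right) = \left(-37 + \frac{1}{-6}\right) \left(-400\right) = \left(-37 - \frac{1}{6}\right) \left(-400\right) = \left(- \frac{223}{6}\right) \left(-400\right) = \frac{44600}{3}$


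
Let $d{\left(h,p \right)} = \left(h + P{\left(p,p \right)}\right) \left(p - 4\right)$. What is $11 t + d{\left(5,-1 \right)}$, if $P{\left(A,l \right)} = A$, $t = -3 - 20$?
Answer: $-273$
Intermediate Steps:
$t = -23$ ($t = -3 - 20 = -23$)
$d{\left(h,p \right)} = \left(-4 + p\right) \left(h + p\right)$ ($d{\left(h,p \right)} = \left(h + p\right) \left(p - 4\right) = \left(h + p\right) \left(-4 + p\right) = \left(-4 + p\right) \left(h + p\right)$)
$11 t + d{\left(5,-1 \right)} = 11 \left(-23\right) + \left(\left(-1\right)^{2} - 20 - -4 + 5 \left(-1\right)\right) = -253 + \left(1 - 20 + 4 - 5\right) = -253 - 20 = -273$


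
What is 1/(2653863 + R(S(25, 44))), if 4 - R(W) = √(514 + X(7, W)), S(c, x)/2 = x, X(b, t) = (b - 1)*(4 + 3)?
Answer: 2653867/7043010053133 + 2*√139/7043010053133 ≈ 3.7681e-7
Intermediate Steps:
X(b, t) = -7 + 7*b (X(b, t) = (-1 + b)*7 = -7 + 7*b)
S(c, x) = 2*x
R(W) = 4 - 2*√139 (R(W) = 4 - √(514 + (-7 + 7*7)) = 4 - √(514 + (-7 + 49)) = 4 - √(514 + 42) = 4 - √556 = 4 - 2*√139)
1/(2653863 + R(S(25, 44))) = 1/(2653863 + (4 - 2*√139)) = 1/(2653867 - 2*√139)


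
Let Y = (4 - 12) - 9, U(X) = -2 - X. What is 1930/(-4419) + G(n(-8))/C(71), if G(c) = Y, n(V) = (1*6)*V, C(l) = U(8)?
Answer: 55823/44190 ≈ 1.2633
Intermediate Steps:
C(l) = -10 (C(l) = -2 - 1*8 = -2 - 8 = -10)
Y = -17 (Y = -8 - 9 = -17)
n(V) = 6*V
G(c) = -17
1930/(-4419) + G(n(-8))/C(71) = 1930/(-4419) - 17/(-10) = 1930*(-1/4419) - 17*(-⅒) = -1930/4419 + 17/10 = 55823/44190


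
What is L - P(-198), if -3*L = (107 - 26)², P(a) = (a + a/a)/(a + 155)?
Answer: -94238/43 ≈ -2191.6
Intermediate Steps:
P(a) = (1 + a)/(155 + a) (P(a) = (a + 1)/(155 + a) = (1 + a)/(155 + a))
L = -2187 (L = -(107 - 26)²/3 = -⅓*81² = -⅓*6561 = -2187)
L - P(-198) = -2187 - (1 - 198)/(155 - 198) = -2187 - (-197)/(-43) = -2187 - (-1)*(-197)/43 = -2187 - 1*197/43 = -2187 - 197/43 = -94238/43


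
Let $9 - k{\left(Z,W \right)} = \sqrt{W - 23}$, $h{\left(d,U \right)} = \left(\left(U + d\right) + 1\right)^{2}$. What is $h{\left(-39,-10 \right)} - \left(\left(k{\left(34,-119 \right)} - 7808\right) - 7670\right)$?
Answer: $17773 + i \sqrt{142} \approx 17773.0 + 11.916 i$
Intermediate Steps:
$h{\left(d,U \right)} = \left(1 + U + d\right)^{2}$
$k{\left(Z,W \right)} = 9 - \sqrt{-23 + W}$ ($k{\left(Z,W \right)} = 9 - \sqrt{W - 23} = 9 - \sqrt{-23 + W}$)
$h{\left(-39,-10 \right)} - \left(\left(k{\left(34,-119 \right)} - 7808\right) - 7670\right) = \left(1 - 10 - 39\right)^{2} - \left(\left(\left(9 - \sqrt{-23 - 119}\right) - 7808\right) - 7670\right) = \left(-48\right)^{2} - \left(\left(\left(9 - \sqrt{-142}\right) - 7808\right) - 7670\right) = 2304 - \left(\left(\left(9 - i \sqrt{142}\right) - 7808\right) - 7670\right) = 2304 - \left(\left(-7799 - i \sqrt{142}\right) - 7670\right) = 2304 - \left(-15469 - i \sqrt{142}\right) = 2304 + \left(15469 + i \sqrt{142}\right) = 17773 + i \sqrt{142}$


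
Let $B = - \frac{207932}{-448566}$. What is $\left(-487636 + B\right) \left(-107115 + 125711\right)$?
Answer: $- \frac{2033814041565112}{224283} \approx -9.0681 \cdot 10^{9}$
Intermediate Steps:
$B = \frac{103966}{224283}$ ($B = \left(-207932\right) \left(- \frac{1}{448566}\right) = \frac{103966}{224283} \approx 0.46355$)
$\left(-487636 + B\right) \left(-107115 + 125711\right) = \left(-487636 + \frac{103966}{224283}\right) \left(-107115 + 125711\right) = \left(- \frac{109368361022}{224283}\right) 18596 = - \frac{2033814041565112}{224283}$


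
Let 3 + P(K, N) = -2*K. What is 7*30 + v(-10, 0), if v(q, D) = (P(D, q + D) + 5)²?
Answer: 214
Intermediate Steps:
P(K, N) = -3 - 2*K
v(q, D) = (2 - 2*D)² (v(q, D) = ((-3 - 2*D) + 5)² = (2 - 2*D)²)
7*30 + v(-10, 0) = 7*30 + 4*(-1 + 0)² = 210 + 4*(-1)² = 210 + 4*1 = 210 + 4 = 214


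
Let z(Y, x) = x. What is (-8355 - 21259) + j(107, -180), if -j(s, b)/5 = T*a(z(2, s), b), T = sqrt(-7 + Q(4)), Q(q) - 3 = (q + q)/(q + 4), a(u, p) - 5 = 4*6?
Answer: -29614 - 145*I*sqrt(3) ≈ -29614.0 - 251.15*I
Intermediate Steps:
a(u, p) = 29 (a(u, p) = 5 + 4*6 = 5 + 24 = 29)
Q(q) = 3 + 2*q/(4 + q) (Q(q) = 3 + (q + q)/(q + 4) = 3 + (2*q)/(4 + q) = 3 + 2*q/(4 + q))
T = I*sqrt(3) (T = sqrt(-7 + (12 + 5*4)/(4 + 4)) = sqrt(-7 + (12 + 20)/8) = sqrt(-7 + (1/8)*32) = sqrt(-7 + 4) = sqrt(-3) = I*sqrt(3) ≈ 1.732*I)
j(s, b) = -145*I*sqrt(3) (j(s, b) = -5*I*sqrt(3)*29 = -145*I*sqrt(3))
(-8355 - 21259) + j(107, -180) = (-8355 - 21259) - 145*I*sqrt(3) = -29614 - 145*I*sqrt(3)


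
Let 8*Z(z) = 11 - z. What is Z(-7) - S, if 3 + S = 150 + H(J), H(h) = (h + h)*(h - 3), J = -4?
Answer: -803/4 ≈ -200.75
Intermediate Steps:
Z(z) = 11/8 - z/8 (Z(z) = (11 - z)/8 = 11/8 - z/8)
H(h) = 2*h*(-3 + h) (H(h) = (2*h)*(-3 + h) = 2*h*(-3 + h))
S = 203 (S = -3 + (150 + 2*(-4)*(-3 - 4)) = -3 + (150 + 2*(-4)*(-7)) = -3 + (150 + 56) = -3 + 206 = 203)
Z(-7) - S = (11/8 - ⅛*(-7)) - 1*203 = (11/8 + 7/8) - 203 = 9/4 - 203 = -803/4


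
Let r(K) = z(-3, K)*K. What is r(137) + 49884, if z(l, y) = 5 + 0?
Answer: 50569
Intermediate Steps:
z(l, y) = 5
r(K) = 5*K
r(137) + 49884 = 5*137 + 49884 = 685 + 49884 = 50569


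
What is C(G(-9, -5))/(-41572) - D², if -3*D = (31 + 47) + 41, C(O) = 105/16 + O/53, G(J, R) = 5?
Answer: -499218576821/317277504 ≈ -1573.4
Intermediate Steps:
C(O) = 105/16 + O/53 (C(O) = 105*(1/16) + O*(1/53) = 105/16 + O/53)
D = -119/3 (D = -((31 + 47) + 41)/3 = -(78 + 41)/3 = -⅓*119 = -119/3 ≈ -39.667)
C(G(-9, -5))/(-41572) - D² = (105/16 + (1/53)*5)/(-41572) - (-119/3)² = (105/16 + 5/53)*(-1/41572) - 1*14161/9 = (5645/848)*(-1/41572) - 14161/9 = -5645/35253056 - 14161/9 = -499218576821/317277504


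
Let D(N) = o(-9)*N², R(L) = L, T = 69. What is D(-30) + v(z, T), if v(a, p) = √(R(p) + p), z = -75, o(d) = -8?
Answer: -7200 + √138 ≈ -7188.3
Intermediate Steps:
v(a, p) = √2*√p (v(a, p) = √(p + p) = √(2*p) = √2*√p)
D(N) = -8*N²
D(-30) + v(z, T) = -8*(-30)² + √2*√69 = -8*900 + √138 = -7200 + √138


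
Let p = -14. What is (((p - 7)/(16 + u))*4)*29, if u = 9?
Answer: -2436/25 ≈ -97.440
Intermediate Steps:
(((p - 7)/(16 + u))*4)*29 = (((-14 - 7)/(16 + 9))*4)*29 = (-21/25*4)*29 = (-21*1/25*4)*29 = -21/25*4*29 = -84/25*29 = -2436/25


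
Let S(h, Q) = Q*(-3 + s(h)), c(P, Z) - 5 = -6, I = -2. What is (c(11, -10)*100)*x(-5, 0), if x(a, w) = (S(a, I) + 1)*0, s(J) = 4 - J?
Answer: 0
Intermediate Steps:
c(P, Z) = -1 (c(P, Z) = 5 - 6 = -1)
S(h, Q) = Q*(1 - h) (S(h, Q) = Q*(-3 + (4 - h)) = Q*(1 - h))
x(a, w) = 0 (x(a, w) = (-2*(1 - a) + 1)*0 = ((-2 + 2*a) + 1)*0 = (-1 + 2*a)*0 = 0)
(c(11, -10)*100)*x(-5, 0) = -1*100*0 = -100*0 = 0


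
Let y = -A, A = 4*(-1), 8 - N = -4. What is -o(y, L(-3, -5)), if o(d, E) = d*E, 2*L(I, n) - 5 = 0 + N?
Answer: -34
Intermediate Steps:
N = 12 (N = 8 - 1*(-4) = 8 + 4 = 12)
L(I, n) = 17/2 (L(I, n) = 5/2 + (0 + 12)/2 = 5/2 + (1/2)*12 = 5/2 + 6 = 17/2)
A = -4
y = 4 (y = -1*(-4) = 4)
o(d, E) = E*d
-o(y, L(-3, -5)) = -17*4/2 = -1*34 = -34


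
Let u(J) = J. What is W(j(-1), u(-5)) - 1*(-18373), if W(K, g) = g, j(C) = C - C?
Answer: 18368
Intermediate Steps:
j(C) = 0
W(j(-1), u(-5)) - 1*(-18373) = -5 - 1*(-18373) = -5 + 18373 = 18368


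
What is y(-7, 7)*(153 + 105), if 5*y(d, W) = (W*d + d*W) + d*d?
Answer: -12642/5 ≈ -2528.4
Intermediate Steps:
y(d, W) = d²/5 + 2*W*d/5 (y(d, W) = ((W*d + d*W) + d*d)/5 = ((W*d + W*d) + d²)/5 = (2*W*d + d²)/5 = (d² + 2*W*d)/5 = d²/5 + 2*W*d/5)
y(-7, 7)*(153 + 105) = ((⅕)*(-7)*(-7 + 2*7))*(153 + 105) = ((⅕)*(-7)*(-7 + 14))*258 = ((⅕)*(-7)*7)*258 = -49/5*258 = -12642/5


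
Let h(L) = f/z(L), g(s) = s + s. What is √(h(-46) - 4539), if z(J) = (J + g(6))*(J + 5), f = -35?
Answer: I*√8820396994/1394 ≈ 67.372*I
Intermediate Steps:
g(s) = 2*s
z(J) = (5 + J)*(12 + J) (z(J) = (J + 2*6)*(J + 5) = (J + 12)*(5 + J) = (12 + J)*(5 + J) = (5 + J)*(12 + J))
h(L) = -35/(60 + L² + 17*L)
√(h(-46) - 4539) = √(-35/(60 + (-46)² + 17*(-46)) - 4539) = √(-35/(60 + 2116 - 782) - 4539) = √(-35/1394 - 4539) = √(-6327401/1394) = I*√8820396994/1394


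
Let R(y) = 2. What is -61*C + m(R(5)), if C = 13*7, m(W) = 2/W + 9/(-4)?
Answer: -22209/4 ≈ -5552.3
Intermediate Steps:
m(W) = -9/4 + 2/W (m(W) = 2/W + 9*(-1/4) = 2/W - 9/4 = -9/4 + 2/W)
C = 91
-61*C + m(R(5)) = -61*91 + (-9/4 + 2/2) = -5551 + (-9/4 + 2*(1/2)) = -5551 + (-9/4 + 1) = -5551 - 5/4 = -22209/4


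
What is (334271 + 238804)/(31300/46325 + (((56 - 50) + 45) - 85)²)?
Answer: 70793865/142888 ≈ 495.45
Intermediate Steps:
(334271 + 238804)/(31300/46325 + (((56 - 50) + 45) - 85)²) = 573075/(31300*(1/46325) + ((6 + 45) - 85)²) = 573075/(1252/1853 + (51 - 85)²) = 573075/(1252/1853 + (-34)²) = 573075/(1252/1853 + 1156) = 573075/(2143320/1853) = 573075*(1853/2143320) = 70793865/142888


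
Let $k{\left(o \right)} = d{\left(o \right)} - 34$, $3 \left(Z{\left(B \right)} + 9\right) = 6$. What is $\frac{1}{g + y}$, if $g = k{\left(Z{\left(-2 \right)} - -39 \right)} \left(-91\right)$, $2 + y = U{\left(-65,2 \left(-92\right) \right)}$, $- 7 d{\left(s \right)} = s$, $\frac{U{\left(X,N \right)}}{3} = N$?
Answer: $\frac{1}{2956} \approx 0.0003383$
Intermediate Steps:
$U{\left(X,N \right)} = 3 N$
$Z{\left(B \right)} = -7$ ($Z{\left(B \right)} = -9 + \frac{1}{3} \cdot 6 = -9 + 2 = -7$)
$d{\left(s \right)} = - \frac{s}{7}$
$y = -554$ ($y = -2 + 3 \cdot 2 \left(-92\right) = -2 + 3 \left(-184\right) = -2 - 552 = -554$)
$k{\left(o \right)} = -34 - \frac{o}{7}$ ($k{\left(o \right)} = - \frac{o}{7} - 34 = -34 - \frac{o}{7}$)
$g = 3510$ ($g = \left(-34 - \frac{-7 - -39}{7}\right) \left(-91\right) = \left(-34 - \frac{-7 + 39}{7}\right) \left(-91\right) = \left(-34 - \frac{32}{7}\right) \left(-91\right) = \left(- \frac{270}{7}\right) \left(-91\right) = 3510$)
$\frac{1}{g + y} = \frac{1}{3510 - 554} = \frac{1}{2956}$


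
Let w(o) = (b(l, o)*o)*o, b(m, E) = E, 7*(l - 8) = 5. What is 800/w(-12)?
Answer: -25/54 ≈ -0.46296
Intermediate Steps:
l = 61/7 (l = 8 + (1/7)*5 = 8 + 5/7 = 61/7 ≈ 8.7143)
w(o) = o**3 (w(o) = (o*o)*o = o**2*o = o**3)
800/w(-12) = 800/((-12)**3) = 800/(-1728) = 800*(-1/1728) = -25/54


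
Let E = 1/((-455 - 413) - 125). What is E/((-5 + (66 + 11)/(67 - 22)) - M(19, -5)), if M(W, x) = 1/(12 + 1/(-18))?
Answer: 645/2160106 ≈ 0.00029860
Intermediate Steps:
M(W, x) = 18/215 (M(W, x) = 1/(12 - 1/18) = 1/(215/18) = 18/215)
E = -1/993 (E = 1/(-868 - 125) = 1/(-993) = -1/993 ≈ -0.0010071)
E/((-5 + (66 + 11)/(67 - 22)) - M(19, -5)) = -1/(993*((-5 + (66 + 11)/(67 - 22)) - 1*18/215)) = -1/(993*((-5 + 77/45) - 18/215)) = -1/(993*(-148/45 - 18/215)) = -1/(993*(-6526/1935)) = -1/993*(-1935/6526) = 645/2160106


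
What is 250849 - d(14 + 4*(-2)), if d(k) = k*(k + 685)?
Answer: 246703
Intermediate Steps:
d(k) = k*(685 + k)
250849 - d(14 + 4*(-2)) = 250849 - (14 + 4*(-2))*(685 + (14 + 4*(-2))) = 250849 - (14 - 8)*(685 + (14 - 8)) = 250849 - 6*(685 + 6) = 250849 - 6*691 = 250849 - 1*4146 = 250849 - 4146 = 246703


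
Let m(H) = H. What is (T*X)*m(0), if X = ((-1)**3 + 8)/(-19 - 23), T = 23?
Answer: 0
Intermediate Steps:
X = -1/6 (X = (-1 + 8)/(-42) = 7*(-1/42) = -1/6 ≈ -0.16667)
(T*X)*m(0) = (23*(-1/6))*0 = -23/6*0 = 0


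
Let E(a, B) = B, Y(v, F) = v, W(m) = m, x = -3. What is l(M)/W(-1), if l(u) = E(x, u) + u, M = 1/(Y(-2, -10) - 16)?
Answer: ⅑ ≈ 0.11111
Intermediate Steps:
M = -1/18 (M = 1/(-2 - 16) = 1/(-18) = -1/18 ≈ -0.055556)
l(u) = 2*u (l(u) = u + u = 2*u)
l(M)/W(-1) = (2*(-1/18))/(-1) = -⅑*(-1) = ⅑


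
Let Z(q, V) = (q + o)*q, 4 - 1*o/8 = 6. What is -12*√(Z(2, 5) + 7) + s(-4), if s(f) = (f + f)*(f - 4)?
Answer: 64 - 12*I*√21 ≈ 64.0 - 54.991*I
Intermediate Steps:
o = -16 (o = 32 - 8*6 = 32 - 48 = -16)
Z(q, V) = q*(-16 + q) (Z(q, V) = (q - 16)*q = (-16 + q)*q = q*(-16 + q))
s(f) = 2*f*(-4 + f) (s(f) = (2*f)*(-4 + f) = 2*f*(-4 + f))
-12*√(Z(2, 5) + 7) + s(-4) = -12*√(2*(-16 + 2) + 7) + 2*(-4)*(-4 - 4) = -12*√(2*(-14) + 7) + 2*(-4)*(-8) = -12*√(-28 + 7) + 64 = -12*I*√21 + 64 = 64 - 12*I*√21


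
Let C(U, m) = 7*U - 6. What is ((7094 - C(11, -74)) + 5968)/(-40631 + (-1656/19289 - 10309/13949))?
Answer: -24443271557/76450983752 ≈ -0.31972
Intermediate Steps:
C(U, m) = -6 + 7*U
((7094 - C(11, -74)) + 5968)/(-40631 + (-1656/19289 - 10309/13949)) = ((7094 - (-6 + 7*11)) + 5968)/(-40631 + (-1656/19289 - 10309/13949)) = ((7094 - (-6 + 77)) + 5968)/(-40631 + (-1656*1/19289 - 10309*1/13949)) = ((7094 - 1*71) + 5968)/(-40631 + (-1656/19289 - 793/1073)) = ((7094 - 71) + 5968)/(-40631 - 17073065/20697097) = (7023 + 5968)/(-840960821272/20697097) = 12991*(-20697097/840960821272) = -24443271557/76450983752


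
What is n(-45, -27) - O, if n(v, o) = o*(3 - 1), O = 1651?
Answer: -1705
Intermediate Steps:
n(v, o) = 2*o (n(v, o) = o*2 = 2*o)
n(-45, -27) - O = 2*(-27) - 1*1651 = -54 - 1651 = -1705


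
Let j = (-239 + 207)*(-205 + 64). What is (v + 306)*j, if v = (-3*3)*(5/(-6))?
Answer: 1414512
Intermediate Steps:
v = 15/2 (v = -45*(-1)/6 = -9*(-5/6) = 15/2 ≈ 7.5000)
j = 4512 (j = -32*(-141) = 4512)
(v + 306)*j = (15/2 + 306)*4512 = (627/2)*4512 = 1414512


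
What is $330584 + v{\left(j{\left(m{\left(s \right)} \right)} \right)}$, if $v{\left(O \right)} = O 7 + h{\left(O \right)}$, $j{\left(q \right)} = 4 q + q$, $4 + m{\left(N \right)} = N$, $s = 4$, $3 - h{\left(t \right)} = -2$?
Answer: $330589$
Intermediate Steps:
$h{\left(t \right)} = 5$ ($h{\left(t \right)} = 3 - -2 = 3 + 2 = 5$)
$m{\left(N \right)} = -4 + N$
$j{\left(q \right)} = 5 q$
$v{\left(O \right)} = 5 + 7 O$ ($v{\left(O \right)} = O 7 + 5 = 7 O + 5 = 5 + 7 O$)
$330584 + v{\left(j{\left(m{\left(s \right)} \right)} \right)} = 330584 + \left(5 + 7 \cdot 5 \left(-4 + 4\right)\right) = 330584 + \left(5 + 7 \cdot 5 \cdot 0\right) = 330584 + \left(5 + 7 \cdot 0\right) = 330584 + \left(5 + 0\right) = 330584 + 5 = 330589$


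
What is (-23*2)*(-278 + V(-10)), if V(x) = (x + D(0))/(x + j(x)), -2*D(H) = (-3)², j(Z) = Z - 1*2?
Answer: 280669/22 ≈ 12758.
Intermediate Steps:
j(Z) = -2 + Z (j(Z) = Z - 2 = -2 + Z)
D(H) = -9/2 (D(H) = -½*(-3)² = -½*9 = -9/2)
V(x) = (-9/2 + x)/(-2 + 2*x) (V(x) = (x - 9/2)/(x + (-2 + x)) = (-9/2 + x)/(-2 + 2*x))
(-23*2)*(-278 + V(-10)) = (-23*2)*(-278 + (-9 + 2*(-10))/(4*(-1 - 10))) = -46*(-278 + (¼)*(-9 - 20)/(-11)) = -46*(-278 + (¼)*(-1/11)*(-29)) = -46*(-278 + 29/44) = -46*(-12203/44) = 280669/22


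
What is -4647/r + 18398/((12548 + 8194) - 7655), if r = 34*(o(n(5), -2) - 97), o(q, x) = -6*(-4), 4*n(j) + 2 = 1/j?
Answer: 106479125/32481934 ≈ 3.2781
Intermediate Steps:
n(j) = -1/2 + 1/(4*j)
o(q, x) = 24
r = -2482 (r = 34*(24 - 97) = 34*(-73) = -2482)
-4647/r + 18398/((12548 + 8194) - 7655) = -4647/(-2482) + 18398/((12548 + 8194) - 7655) = -4647*(-1/2482) + 18398/(20742 - 7655) = 4647/2482 + 18398/13087 = 106479125/32481934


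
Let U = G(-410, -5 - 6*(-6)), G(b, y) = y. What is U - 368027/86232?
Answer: 2305165/86232 ≈ 26.732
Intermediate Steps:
U = 31 (U = -5 - 6*(-6) = -5 + 36 = 31)
U - 368027/86232 = 31 - 368027/86232 = 2305165/86232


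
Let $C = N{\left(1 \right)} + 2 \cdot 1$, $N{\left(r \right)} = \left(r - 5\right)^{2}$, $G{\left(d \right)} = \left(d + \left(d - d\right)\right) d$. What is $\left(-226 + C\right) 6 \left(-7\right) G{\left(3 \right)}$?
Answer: $78624$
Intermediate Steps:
$G{\left(d \right)} = d^{2}$ ($G{\left(d \right)} = \left(d + 0\right) d = d d = d^{2}$)
$N{\left(r \right)} = \left(-5 + r\right)^{2}$
$C = 18$ ($C = \left(-5 + 1\right)^{2} + 2 \cdot 1 = \left(-4\right)^{2} + 2 = 16 + 2 = 18$)
$\left(-226 + C\right) 6 \left(-7\right) G{\left(3 \right)} = \left(-226 + 18\right) 6 \left(-7\right) 3^{2} = - 208 \left(\left(-42\right) 9\right) = \left(-208\right) \left(-378\right) = 78624$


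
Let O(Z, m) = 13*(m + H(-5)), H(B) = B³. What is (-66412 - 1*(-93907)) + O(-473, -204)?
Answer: 23218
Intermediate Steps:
O(Z, m) = -1625 + 13*m (O(Z, m) = 13*(m + (-5)³) = 13*(m - 125) = 13*(-125 + m) = -1625 + 13*m)
(-66412 - 1*(-93907)) + O(-473, -204) = (-66412 - 1*(-93907)) + (-1625 + 13*(-204)) = (-66412 + 93907) + (-1625 - 2652) = 27495 - 4277 = 23218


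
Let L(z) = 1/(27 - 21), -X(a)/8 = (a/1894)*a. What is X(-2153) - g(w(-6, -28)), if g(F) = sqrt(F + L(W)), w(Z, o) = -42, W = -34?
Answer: -18541636/947 - I*sqrt(1506)/6 ≈ -19579.0 - 6.4679*I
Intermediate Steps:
X(a) = -4*a**2/947 (X(a) = -8*a/1894*a = -4*a**2/947)
L(z) = 1/6
g(F) = sqrt(1/6 + F) (g(F) = sqrt(F + 1/6) = sqrt(1/6 + F))
X(-2153) - g(w(-6, -28)) = -4/947*(-2153)**2 - sqrt(6 + 36*(-42))/6 = -4/947*4635409 - sqrt(6 - 1512)/6 = -18541636/947 - sqrt(-1506)/6 = -18541636/947 - I*sqrt(1506)/6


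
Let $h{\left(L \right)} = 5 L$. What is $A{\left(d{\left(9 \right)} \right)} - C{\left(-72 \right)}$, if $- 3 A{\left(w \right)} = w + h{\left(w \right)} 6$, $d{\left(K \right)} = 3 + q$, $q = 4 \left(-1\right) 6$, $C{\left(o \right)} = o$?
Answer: $289$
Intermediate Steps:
$q = -24$ ($q = \left(-4\right) 6 = -24$)
$d{\left(K \right)} = -21$ ($d{\left(K \right)} = 3 - 24 = -21$)
$A{\left(w \right)} = - \frac{31 w}{3}$ ($A{\left(w \right)} = - \frac{w + 5 w 6}{3} = - \frac{w + 30 w}{3} = - \frac{31 w}{3}$)
$A{\left(d{\left(9 \right)} \right)} - C{\left(-72 \right)} = \left(- \frac{31}{3}\right) \left(-21\right) - -72 = 217 + 72 = 289$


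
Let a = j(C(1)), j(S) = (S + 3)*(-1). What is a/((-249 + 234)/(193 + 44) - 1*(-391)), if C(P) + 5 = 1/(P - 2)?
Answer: 237/30884 ≈ 0.0076739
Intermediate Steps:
C(P) = -5 + 1/(-2 + P) (C(P) = -5 + 1/(P - 2) = -5 + 1/(-2 + P))
j(S) = -3 - S (j(S) = (3 + S)*(-1) = -3 - S)
a = 3 (a = -3 - (11 - 5*1)/(-2 + 1) = -3 - (11 - 5)/(-1) = -3 - (-1)*6 = -3 - 1*(-6) = -3 + 6 = 3)
a/((-249 + 234)/(193 + 44) - 1*(-391)) = 3/((-249 + 234)/(193 + 44) - 1*(-391)) = 3/(-15/237 + 391) = 3/(-15*1/237 + 391) = 3/(-5/79 + 391) = 3/(30884/79) = 3*(79/30884) = 237/30884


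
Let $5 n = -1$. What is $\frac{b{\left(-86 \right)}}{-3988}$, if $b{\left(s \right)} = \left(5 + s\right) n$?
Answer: $- \frac{81}{19940} \approx -0.0040622$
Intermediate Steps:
$n = - \frac{1}{5}$ ($n = \frac{1}{5} \left(-1\right) = - \frac{1}{5} \approx -0.2$)
$b{\left(s \right)} = -1 - \frac{s}{5}$ ($b{\left(s \right)} = \left(5 + s\right) \left(- \frac{1}{5}\right) = -1 - \frac{s}{5}$)
$\frac{b{\left(-86 \right)}}{-3988} = \frac{-1 - - \frac{86}{5}}{-3988} = \left(-1 + \frac{86}{5}\right) \left(- \frac{1}{3988}\right) = \frac{81}{5} \left(- \frac{1}{3988}\right) = - \frac{81}{19940}$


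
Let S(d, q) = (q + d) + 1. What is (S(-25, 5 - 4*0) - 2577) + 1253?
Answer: -1343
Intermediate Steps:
S(d, q) = 1 + d + q (S(d, q) = (d + q) + 1 = 1 + d + q)
(S(-25, 5 - 4*0) - 2577) + 1253 = ((1 - 25 + (5 - 4*0)) - 2577) + 1253 = ((1 - 25 + (5 + 0)) - 2577) + 1253 = ((1 - 25 + 5) - 2577) + 1253 = (-19 - 2577) + 1253 = -2596 + 1253 = -1343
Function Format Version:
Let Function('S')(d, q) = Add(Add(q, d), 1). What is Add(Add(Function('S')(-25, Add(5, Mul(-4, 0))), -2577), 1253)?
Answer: -1343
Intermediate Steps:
Function('S')(d, q) = Add(1, d, q) (Function('S')(d, q) = Add(Add(d, q), 1) = Add(1, d, q))
Add(Add(Function('S')(-25, Add(5, Mul(-4, 0))), -2577), 1253) = Add(Add(Add(1, -25, Add(5, Mul(-4, 0))), -2577), 1253) = Add(Add(Add(1, -25, Add(5, 0)), -2577), 1253) = Add(Add(Add(1, -25, 5), -2577), 1253) = Add(Add(-19, -2577), 1253) = Add(-2596, 1253) = -1343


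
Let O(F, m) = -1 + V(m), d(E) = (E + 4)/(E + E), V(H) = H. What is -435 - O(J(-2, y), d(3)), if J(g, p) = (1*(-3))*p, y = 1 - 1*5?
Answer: -2611/6 ≈ -435.17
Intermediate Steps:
y = -4 (y = 1 - 5 = -4)
d(E) = (4 + E)/(2*E) (d(E) = (4 + E)/((2*E)) = (4 + E)*(1/(2*E)) = (4 + E)/(2*E))
J(g, p) = -3*p
O(F, m) = -1 + m
-435 - O(J(-2, y), d(3)) = -435 - (-1 + (½)*(4 + 3)/3) = -435 - (-1 + (½)*(⅓)*7) = -435 - (-1 + 7/6) = -435 - 1*⅙ = -435 - ⅙ = -2611/6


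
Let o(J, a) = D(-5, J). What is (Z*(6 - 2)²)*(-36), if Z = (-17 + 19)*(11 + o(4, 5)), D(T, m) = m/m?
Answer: -13824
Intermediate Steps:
D(T, m) = 1
o(J, a) = 1
Z = 24 (Z = (-17 + 19)*(11 + 1) = 2*12 = 24)
(Z*(6 - 2)²)*(-36) = (24*(6 - 2)²)*(-36) = (24*4²)*(-36) = (24*16)*(-36) = 384*(-36) = -13824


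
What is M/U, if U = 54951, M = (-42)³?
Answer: -24696/18317 ≈ -1.3483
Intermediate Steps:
M = -74088
M/U = -74088/54951 = -74088*1/54951 = -24696/18317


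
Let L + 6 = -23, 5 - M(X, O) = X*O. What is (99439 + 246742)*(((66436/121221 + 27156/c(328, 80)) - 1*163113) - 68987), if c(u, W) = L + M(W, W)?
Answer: -19480186522088831/242442 ≈ -8.0350e+10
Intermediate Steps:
M(X, O) = 5 - O*X (M(X, O) = 5 - X*O = 5 - O*X)
L = -29 (L = -6 - 23 = -29)
c(u, W) = -24 - W² (c(u, W) = -29 + (5 - W*W) = -29 + (5 - W²) = -24 - W²)
(99439 + 246742)*(((66436/121221 + 27156/c(328, 80)) - 1*163113) - 68987) = (99439 + 246742)*(((66436/121221 + 27156/(-24 - 1*80²)) - 1*163113) - 68987) = 346181*(((66436*(1/121221) + 27156/(-24 - 1*6400)) - 163113) - 68987) = 346181*(((66436/121221 + 27156/(-24 - 6400)) - 163113) - 68987) = 346181*(((66436/121221 + 27156/(-6424)) - 163113) - 68987) = 346181*(((66436/121221 + 27156*(-1/6424)) - 163113) - 68987) = 346181*(((66436/121221 - 93/22) - 163113) - 68987) = 346181*((-9811961/2666862 - 163113) - 68987) = 346181*(-435009673367/2666862 - 68987) = 346181*(-618988482161/2666862) = -19480186522088831/242442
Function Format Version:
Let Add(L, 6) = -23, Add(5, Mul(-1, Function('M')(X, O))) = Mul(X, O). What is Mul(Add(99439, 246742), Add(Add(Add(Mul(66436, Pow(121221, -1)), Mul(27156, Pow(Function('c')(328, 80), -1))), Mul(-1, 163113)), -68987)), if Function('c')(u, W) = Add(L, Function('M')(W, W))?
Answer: Rational(-19480186522088831, 242442) ≈ -8.0350e+10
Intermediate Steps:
Function('M')(X, O) = Add(5, Mul(-1, O, X)) (Function('M')(X, O) = Add(5, Mul(-1, Mul(X, O))) = Add(5, Mul(-1, Mul(O, X))) = Add(5, Mul(-1, O, X)))
L = -29 (L = Add(-6, -23) = -29)
Function('c')(u, W) = Add(-24, Mul(-1, Pow(W, 2))) (Function('c')(u, W) = Add(-29, Add(5, Mul(-1, W, W))) = Add(-29, Add(5, Mul(-1, Pow(W, 2)))) = Add(-24, Mul(-1, Pow(W, 2))))
Mul(Add(99439, 246742), Add(Add(Add(Mul(66436, Pow(121221, -1)), Mul(27156, Pow(Function('c')(328, 80), -1))), Mul(-1, 163113)), -68987)) = Mul(Add(99439, 246742), Add(Add(Add(Mul(66436, Pow(121221, -1)), Mul(27156, Pow(Add(-24, Mul(-1, Pow(80, 2))), -1))), Mul(-1, 163113)), -68987)) = Mul(346181, Add(Add(Add(Mul(66436, Rational(1, 121221)), Mul(27156, Pow(Add(-24, Mul(-1, 6400)), -1))), -163113), -68987)) = Mul(346181, Add(Add(Add(Rational(66436, 121221), Mul(27156, Pow(Add(-24, -6400), -1))), -163113), -68987)) = Mul(346181, Add(Add(Add(Rational(66436, 121221), Mul(27156, Pow(-6424, -1))), -163113), -68987)) = Mul(346181, Add(Add(Add(Rational(66436, 121221), Mul(27156, Rational(-1, 6424))), -163113), -68987)) = Mul(346181, Add(Add(Add(Rational(66436, 121221), Rational(-93, 22)), -163113), -68987)) = Mul(346181, Add(Add(Rational(-9811961, 2666862), -163113), -68987)) = Mul(346181, Add(Rational(-435009673367, 2666862), -68987)) = Mul(346181, Rational(-618988482161, 2666862)) = Rational(-19480186522088831, 242442)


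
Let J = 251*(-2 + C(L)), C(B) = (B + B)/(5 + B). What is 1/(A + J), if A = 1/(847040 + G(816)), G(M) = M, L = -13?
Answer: 847856/266014821 ≈ 0.0031873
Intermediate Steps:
C(B) = 2*B/(5 + B) (C(B) = (2*B)/(5 + B) = 2*B/(5 + B))
J = 1255/4 (J = 251*(-2 + 2*(-13)/(5 - 13)) = 251*(-2 + 2*(-13)/(-8)) = 251*(-2 + 2*(-13)*(-1/8)) = 251*(-2 + 13/4) = 251*(5/4) = 1255/4 ≈ 313.75)
A = 1/847856 (A = 1/(847040 + 816) = 1/847856 ≈ 1.1794e-6)
1/(A + J) = 1/(1/847856 + 1255/4) = 1/(266014821/847856) = 847856/266014821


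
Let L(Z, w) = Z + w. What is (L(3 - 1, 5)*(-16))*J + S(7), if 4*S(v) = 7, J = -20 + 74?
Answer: -24185/4 ≈ -6046.3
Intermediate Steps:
J = 54
S(v) = 7/4 (S(v) = (¼)*7 = 7/4)
(L(3 - 1, 5)*(-16))*J + S(7) = (((3 - 1) + 5)*(-16))*54 + 7/4 = ((2 + 5)*(-16))*54 + 7/4 = (7*(-16))*54 + 7/4 = -112*54 + 7/4 = -6048 + 7/4 = -24185/4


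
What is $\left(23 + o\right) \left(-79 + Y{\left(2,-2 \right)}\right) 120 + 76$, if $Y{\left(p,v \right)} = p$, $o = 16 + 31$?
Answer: $-646724$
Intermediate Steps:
$o = 47$
$\left(23 + o\right) \left(-79 + Y{\left(2,-2 \right)}\right) 120 + 76 = \left(23 + 47\right) \left(-79 + 2\right) 120 + 76 = 70 \left(-77\right) 120 + 76 = \left(-5390\right) 120 + 76 = -646800 + 76 = -646724$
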